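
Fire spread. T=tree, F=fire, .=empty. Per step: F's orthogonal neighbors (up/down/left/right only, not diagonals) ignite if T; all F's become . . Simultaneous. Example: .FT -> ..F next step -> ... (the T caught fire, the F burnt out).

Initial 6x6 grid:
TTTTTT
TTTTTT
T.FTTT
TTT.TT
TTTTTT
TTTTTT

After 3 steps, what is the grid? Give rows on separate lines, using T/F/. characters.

Step 1: 3 trees catch fire, 1 burn out
  TTTTTT
  TTFTTT
  T..FTT
  TTF.TT
  TTTTTT
  TTTTTT
Step 2: 6 trees catch fire, 3 burn out
  TTFTTT
  TF.FTT
  T...FT
  TF..TT
  TTFTTT
  TTTTTT
Step 3: 10 trees catch fire, 6 burn out
  TF.FTT
  F...FT
  T....F
  F...FT
  TF.FTT
  TTFTTT

TF.FTT
F...FT
T....F
F...FT
TF.FTT
TTFTTT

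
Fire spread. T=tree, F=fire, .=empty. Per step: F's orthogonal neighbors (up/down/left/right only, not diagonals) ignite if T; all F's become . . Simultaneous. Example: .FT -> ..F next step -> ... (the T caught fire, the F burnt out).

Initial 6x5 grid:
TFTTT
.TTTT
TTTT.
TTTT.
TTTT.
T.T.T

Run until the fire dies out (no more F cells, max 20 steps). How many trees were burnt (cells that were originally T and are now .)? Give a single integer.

Step 1: +3 fires, +1 burnt (F count now 3)
Step 2: +3 fires, +3 burnt (F count now 3)
Step 3: +5 fires, +3 burnt (F count now 5)
Step 4: +5 fires, +5 burnt (F count now 5)
Step 5: +3 fires, +5 burnt (F count now 3)
Step 6: +3 fires, +3 burnt (F count now 3)
Step 7: +0 fires, +3 burnt (F count now 0)
Fire out after step 7
Initially T: 23, now '.': 29
Total burnt (originally-T cells now '.'): 22

Answer: 22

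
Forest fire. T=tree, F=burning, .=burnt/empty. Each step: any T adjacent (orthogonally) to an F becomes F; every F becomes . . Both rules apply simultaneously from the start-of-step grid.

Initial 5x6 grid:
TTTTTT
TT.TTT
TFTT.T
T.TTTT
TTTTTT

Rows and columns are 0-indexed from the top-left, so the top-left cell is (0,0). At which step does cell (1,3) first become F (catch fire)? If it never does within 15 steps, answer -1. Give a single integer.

Step 1: cell (1,3)='T' (+3 fires, +1 burnt)
Step 2: cell (1,3)='T' (+5 fires, +3 burnt)
Step 3: cell (1,3)='F' (+6 fires, +5 burnt)
  -> target ignites at step 3
Step 4: cell (1,3)='.' (+5 fires, +6 burnt)
Step 5: cell (1,3)='.' (+4 fires, +5 burnt)
Step 6: cell (1,3)='.' (+3 fires, +4 burnt)
Step 7: cell (1,3)='.' (+0 fires, +3 burnt)
  fire out at step 7

3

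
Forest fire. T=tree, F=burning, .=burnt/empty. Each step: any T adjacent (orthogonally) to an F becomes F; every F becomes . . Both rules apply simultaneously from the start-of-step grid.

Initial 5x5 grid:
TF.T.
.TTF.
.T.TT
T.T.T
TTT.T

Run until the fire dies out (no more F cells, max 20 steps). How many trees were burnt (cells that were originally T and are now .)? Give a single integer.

Answer: 9

Derivation:
Step 1: +5 fires, +2 burnt (F count now 5)
Step 2: +2 fires, +5 burnt (F count now 2)
Step 3: +1 fires, +2 burnt (F count now 1)
Step 4: +1 fires, +1 burnt (F count now 1)
Step 5: +0 fires, +1 burnt (F count now 0)
Fire out after step 5
Initially T: 14, now '.': 20
Total burnt (originally-T cells now '.'): 9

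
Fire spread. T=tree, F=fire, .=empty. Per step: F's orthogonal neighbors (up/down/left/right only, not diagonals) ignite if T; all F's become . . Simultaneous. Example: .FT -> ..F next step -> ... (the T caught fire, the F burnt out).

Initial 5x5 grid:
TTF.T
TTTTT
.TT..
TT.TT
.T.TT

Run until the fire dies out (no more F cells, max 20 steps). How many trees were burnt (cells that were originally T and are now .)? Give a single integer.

Step 1: +2 fires, +1 burnt (F count now 2)
Step 2: +4 fires, +2 burnt (F count now 4)
Step 3: +3 fires, +4 burnt (F count now 3)
Step 4: +2 fires, +3 burnt (F count now 2)
Step 5: +2 fires, +2 burnt (F count now 2)
Step 6: +0 fires, +2 burnt (F count now 0)
Fire out after step 6
Initially T: 17, now '.': 21
Total burnt (originally-T cells now '.'): 13

Answer: 13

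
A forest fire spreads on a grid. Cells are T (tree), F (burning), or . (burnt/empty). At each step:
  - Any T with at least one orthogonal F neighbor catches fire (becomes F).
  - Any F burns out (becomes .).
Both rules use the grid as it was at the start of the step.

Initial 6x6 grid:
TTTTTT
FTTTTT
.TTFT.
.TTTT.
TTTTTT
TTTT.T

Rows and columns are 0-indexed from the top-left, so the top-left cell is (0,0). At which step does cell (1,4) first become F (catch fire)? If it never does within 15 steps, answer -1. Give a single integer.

Step 1: cell (1,4)='T' (+6 fires, +2 burnt)
Step 2: cell (1,4)='F' (+8 fires, +6 burnt)
  -> target ignites at step 2
Step 3: cell (1,4)='.' (+7 fires, +8 burnt)
Step 4: cell (1,4)='.' (+4 fires, +7 burnt)
Step 5: cell (1,4)='.' (+3 fires, +4 burnt)
Step 6: cell (1,4)='.' (+1 fires, +3 burnt)
Step 7: cell (1,4)='.' (+0 fires, +1 burnt)
  fire out at step 7

2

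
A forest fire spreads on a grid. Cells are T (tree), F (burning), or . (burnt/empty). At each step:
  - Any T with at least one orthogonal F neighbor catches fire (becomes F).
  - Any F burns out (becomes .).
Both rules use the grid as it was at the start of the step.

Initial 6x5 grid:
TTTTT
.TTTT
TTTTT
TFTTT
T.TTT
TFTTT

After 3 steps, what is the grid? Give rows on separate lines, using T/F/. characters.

Step 1: 5 trees catch fire, 2 burn out
  TTTTT
  .TTTT
  TFTTT
  F.FTT
  T.TTT
  F.FTT
Step 2: 7 trees catch fire, 5 burn out
  TTTTT
  .FTTT
  F.FTT
  ...FT
  F.FTT
  ...FT
Step 3: 6 trees catch fire, 7 burn out
  TFTTT
  ..FTT
  ...FT
  ....F
  ...FT
  ....F

TFTTT
..FTT
...FT
....F
...FT
....F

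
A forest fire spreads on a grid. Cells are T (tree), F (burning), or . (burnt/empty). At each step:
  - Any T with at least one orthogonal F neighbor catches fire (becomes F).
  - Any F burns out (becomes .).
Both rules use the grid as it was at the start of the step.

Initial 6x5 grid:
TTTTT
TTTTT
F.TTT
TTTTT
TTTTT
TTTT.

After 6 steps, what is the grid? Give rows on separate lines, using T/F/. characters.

Step 1: 2 trees catch fire, 1 burn out
  TTTTT
  FTTTT
  ..TTT
  FTTTT
  TTTTT
  TTTT.
Step 2: 4 trees catch fire, 2 burn out
  FTTTT
  .FTTT
  ..TTT
  .FTTT
  FTTTT
  TTTT.
Step 3: 5 trees catch fire, 4 burn out
  .FTTT
  ..FTT
  ..TTT
  ..FTT
  .FTTT
  FTTT.
Step 4: 6 trees catch fire, 5 burn out
  ..FTT
  ...FT
  ..FTT
  ...FT
  ..FTT
  .FTT.
Step 5: 6 trees catch fire, 6 burn out
  ...FT
  ....F
  ...FT
  ....F
  ...FT
  ..FT.
Step 6: 4 trees catch fire, 6 burn out
  ....F
  .....
  ....F
  .....
  ....F
  ...F.

....F
.....
....F
.....
....F
...F.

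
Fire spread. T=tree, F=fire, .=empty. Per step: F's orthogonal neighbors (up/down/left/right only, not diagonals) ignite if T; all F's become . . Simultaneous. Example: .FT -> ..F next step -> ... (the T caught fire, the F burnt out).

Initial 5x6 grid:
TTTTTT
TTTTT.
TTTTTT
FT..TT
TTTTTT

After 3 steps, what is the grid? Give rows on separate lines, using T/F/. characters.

Step 1: 3 trees catch fire, 1 burn out
  TTTTTT
  TTTTT.
  FTTTTT
  .F..TT
  FTTTTT
Step 2: 3 trees catch fire, 3 burn out
  TTTTTT
  FTTTT.
  .FTTTT
  ....TT
  .FTTTT
Step 3: 4 trees catch fire, 3 burn out
  FTTTTT
  .FTTT.
  ..FTTT
  ....TT
  ..FTTT

FTTTTT
.FTTT.
..FTTT
....TT
..FTTT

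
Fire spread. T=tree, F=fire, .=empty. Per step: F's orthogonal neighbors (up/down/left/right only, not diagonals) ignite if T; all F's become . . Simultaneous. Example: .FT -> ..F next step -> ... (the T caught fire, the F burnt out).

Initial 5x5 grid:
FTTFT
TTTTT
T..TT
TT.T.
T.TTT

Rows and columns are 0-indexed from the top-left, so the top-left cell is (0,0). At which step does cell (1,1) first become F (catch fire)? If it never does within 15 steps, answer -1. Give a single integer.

Step 1: cell (1,1)='T' (+5 fires, +2 burnt)
Step 2: cell (1,1)='F' (+5 fires, +5 burnt)
  -> target ignites at step 2
Step 3: cell (1,1)='.' (+3 fires, +5 burnt)
Step 4: cell (1,1)='.' (+3 fires, +3 burnt)
Step 5: cell (1,1)='.' (+2 fires, +3 burnt)
Step 6: cell (1,1)='.' (+0 fires, +2 burnt)
  fire out at step 6

2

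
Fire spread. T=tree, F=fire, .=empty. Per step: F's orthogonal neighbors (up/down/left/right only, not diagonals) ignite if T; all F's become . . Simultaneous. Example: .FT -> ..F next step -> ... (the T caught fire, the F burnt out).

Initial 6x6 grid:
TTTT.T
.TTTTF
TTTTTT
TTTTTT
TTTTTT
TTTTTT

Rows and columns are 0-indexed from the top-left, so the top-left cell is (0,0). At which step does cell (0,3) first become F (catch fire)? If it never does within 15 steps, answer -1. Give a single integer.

Step 1: cell (0,3)='T' (+3 fires, +1 burnt)
Step 2: cell (0,3)='T' (+3 fires, +3 burnt)
Step 3: cell (0,3)='F' (+5 fires, +3 burnt)
  -> target ignites at step 3
Step 4: cell (0,3)='.' (+6 fires, +5 burnt)
Step 5: cell (0,3)='.' (+5 fires, +6 burnt)
Step 6: cell (0,3)='.' (+5 fires, +5 burnt)
Step 7: cell (0,3)='.' (+3 fires, +5 burnt)
Step 8: cell (0,3)='.' (+2 fires, +3 burnt)
Step 9: cell (0,3)='.' (+1 fires, +2 burnt)
Step 10: cell (0,3)='.' (+0 fires, +1 burnt)
  fire out at step 10

3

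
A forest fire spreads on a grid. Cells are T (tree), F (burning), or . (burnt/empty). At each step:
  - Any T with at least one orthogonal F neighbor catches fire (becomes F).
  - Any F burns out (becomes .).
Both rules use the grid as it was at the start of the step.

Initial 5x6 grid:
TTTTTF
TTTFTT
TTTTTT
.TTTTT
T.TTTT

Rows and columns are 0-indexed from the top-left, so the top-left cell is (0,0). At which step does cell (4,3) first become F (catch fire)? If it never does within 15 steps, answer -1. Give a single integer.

Step 1: cell (4,3)='T' (+6 fires, +2 burnt)
Step 2: cell (4,3)='T' (+6 fires, +6 burnt)
Step 3: cell (4,3)='F' (+7 fires, +6 burnt)
  -> target ignites at step 3
Step 4: cell (4,3)='.' (+6 fires, +7 burnt)
Step 5: cell (4,3)='.' (+0 fires, +6 burnt)
  fire out at step 5

3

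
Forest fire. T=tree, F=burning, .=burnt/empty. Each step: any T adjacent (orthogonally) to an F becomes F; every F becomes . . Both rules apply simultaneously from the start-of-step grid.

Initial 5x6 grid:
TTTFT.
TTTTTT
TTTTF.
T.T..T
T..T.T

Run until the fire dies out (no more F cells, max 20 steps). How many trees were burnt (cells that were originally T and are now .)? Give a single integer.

Step 1: +5 fires, +2 burnt (F count now 5)
Step 2: +4 fires, +5 burnt (F count now 4)
Step 3: +4 fires, +4 burnt (F count now 4)
Step 4: +2 fires, +4 burnt (F count now 2)
Step 5: +1 fires, +2 burnt (F count now 1)
Step 6: +1 fires, +1 burnt (F count now 1)
Step 7: +0 fires, +1 burnt (F count now 0)
Fire out after step 7
Initially T: 20, now '.': 27
Total burnt (originally-T cells now '.'): 17

Answer: 17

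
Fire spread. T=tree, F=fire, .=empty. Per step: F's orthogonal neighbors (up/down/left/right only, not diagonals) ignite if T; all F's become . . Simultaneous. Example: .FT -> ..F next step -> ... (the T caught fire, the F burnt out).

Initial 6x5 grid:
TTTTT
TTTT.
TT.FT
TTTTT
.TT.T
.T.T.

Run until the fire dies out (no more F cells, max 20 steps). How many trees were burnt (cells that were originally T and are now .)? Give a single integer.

Answer: 21

Derivation:
Step 1: +3 fires, +1 burnt (F count now 3)
Step 2: +4 fires, +3 burnt (F count now 4)
Step 3: +6 fires, +4 burnt (F count now 6)
Step 4: +5 fires, +6 burnt (F count now 5)
Step 5: +3 fires, +5 burnt (F count now 3)
Step 6: +0 fires, +3 burnt (F count now 0)
Fire out after step 6
Initially T: 22, now '.': 29
Total burnt (originally-T cells now '.'): 21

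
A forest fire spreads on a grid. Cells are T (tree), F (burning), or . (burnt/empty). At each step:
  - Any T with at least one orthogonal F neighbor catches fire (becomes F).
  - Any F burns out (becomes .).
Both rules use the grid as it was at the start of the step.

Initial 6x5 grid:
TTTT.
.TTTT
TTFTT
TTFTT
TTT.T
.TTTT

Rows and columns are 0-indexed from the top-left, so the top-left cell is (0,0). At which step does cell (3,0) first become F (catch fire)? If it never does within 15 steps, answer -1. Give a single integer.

Step 1: cell (3,0)='T' (+6 fires, +2 burnt)
Step 2: cell (3,0)='F' (+9 fires, +6 burnt)
  -> target ignites at step 2
Step 3: cell (3,0)='.' (+7 fires, +9 burnt)
Step 4: cell (3,0)='.' (+2 fires, +7 burnt)
Step 5: cell (3,0)='.' (+0 fires, +2 burnt)
  fire out at step 5

2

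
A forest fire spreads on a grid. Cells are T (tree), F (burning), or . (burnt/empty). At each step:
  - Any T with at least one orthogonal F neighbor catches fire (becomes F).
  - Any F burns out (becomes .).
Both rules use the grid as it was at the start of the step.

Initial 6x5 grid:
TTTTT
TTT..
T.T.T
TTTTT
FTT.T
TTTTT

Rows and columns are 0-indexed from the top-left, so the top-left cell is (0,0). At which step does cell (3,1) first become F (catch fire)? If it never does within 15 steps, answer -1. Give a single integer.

Step 1: cell (3,1)='T' (+3 fires, +1 burnt)
Step 2: cell (3,1)='F' (+4 fires, +3 burnt)
  -> target ignites at step 2
Step 3: cell (3,1)='.' (+3 fires, +4 burnt)
Step 4: cell (3,1)='.' (+5 fires, +3 burnt)
Step 5: cell (3,1)='.' (+4 fires, +5 burnt)
Step 6: cell (3,1)='.' (+3 fires, +4 burnt)
Step 7: cell (3,1)='.' (+1 fires, +3 burnt)
Step 8: cell (3,1)='.' (+1 fires, +1 burnt)
Step 9: cell (3,1)='.' (+0 fires, +1 burnt)
  fire out at step 9

2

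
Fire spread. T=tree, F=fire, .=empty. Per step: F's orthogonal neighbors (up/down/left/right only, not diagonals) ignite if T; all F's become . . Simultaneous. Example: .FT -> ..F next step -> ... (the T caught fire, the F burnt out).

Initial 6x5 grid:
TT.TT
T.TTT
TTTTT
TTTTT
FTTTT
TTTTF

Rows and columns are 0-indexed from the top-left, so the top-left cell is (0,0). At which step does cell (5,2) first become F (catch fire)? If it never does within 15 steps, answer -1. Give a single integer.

Step 1: cell (5,2)='T' (+5 fires, +2 burnt)
Step 2: cell (5,2)='F' (+7 fires, +5 burnt)
  -> target ignites at step 2
Step 3: cell (5,2)='.' (+5 fires, +7 burnt)
Step 4: cell (5,2)='.' (+4 fires, +5 burnt)
Step 5: cell (5,2)='.' (+4 fires, +4 burnt)
Step 6: cell (5,2)='.' (+1 fires, +4 burnt)
Step 7: cell (5,2)='.' (+0 fires, +1 burnt)
  fire out at step 7

2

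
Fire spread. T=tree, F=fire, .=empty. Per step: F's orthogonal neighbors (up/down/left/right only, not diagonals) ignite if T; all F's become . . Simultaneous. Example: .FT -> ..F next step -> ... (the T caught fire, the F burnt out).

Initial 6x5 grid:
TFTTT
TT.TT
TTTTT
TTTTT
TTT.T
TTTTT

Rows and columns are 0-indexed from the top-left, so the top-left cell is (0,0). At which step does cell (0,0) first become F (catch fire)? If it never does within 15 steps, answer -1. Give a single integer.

Step 1: cell (0,0)='F' (+3 fires, +1 burnt)
  -> target ignites at step 1
Step 2: cell (0,0)='.' (+3 fires, +3 burnt)
Step 3: cell (0,0)='.' (+5 fires, +3 burnt)
Step 4: cell (0,0)='.' (+5 fires, +5 burnt)
Step 5: cell (0,0)='.' (+5 fires, +5 burnt)
Step 6: cell (0,0)='.' (+3 fires, +5 burnt)
Step 7: cell (0,0)='.' (+2 fires, +3 burnt)
Step 8: cell (0,0)='.' (+1 fires, +2 burnt)
Step 9: cell (0,0)='.' (+0 fires, +1 burnt)
  fire out at step 9

1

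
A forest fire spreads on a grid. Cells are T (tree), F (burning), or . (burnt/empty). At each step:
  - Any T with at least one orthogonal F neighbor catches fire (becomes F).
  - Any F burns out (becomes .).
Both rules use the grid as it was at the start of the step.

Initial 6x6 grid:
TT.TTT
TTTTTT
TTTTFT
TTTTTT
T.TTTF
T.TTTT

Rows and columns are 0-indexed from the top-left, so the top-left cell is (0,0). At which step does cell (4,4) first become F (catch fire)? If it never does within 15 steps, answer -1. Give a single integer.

Step 1: cell (4,4)='F' (+7 fires, +2 burnt)
  -> target ignites at step 1
Step 2: cell (4,4)='.' (+7 fires, +7 burnt)
Step 3: cell (4,4)='.' (+7 fires, +7 burnt)
Step 4: cell (4,4)='.' (+4 fires, +7 burnt)
Step 5: cell (4,4)='.' (+3 fires, +4 burnt)
Step 6: cell (4,4)='.' (+2 fires, +3 burnt)
Step 7: cell (4,4)='.' (+1 fires, +2 burnt)
Step 8: cell (4,4)='.' (+0 fires, +1 burnt)
  fire out at step 8

1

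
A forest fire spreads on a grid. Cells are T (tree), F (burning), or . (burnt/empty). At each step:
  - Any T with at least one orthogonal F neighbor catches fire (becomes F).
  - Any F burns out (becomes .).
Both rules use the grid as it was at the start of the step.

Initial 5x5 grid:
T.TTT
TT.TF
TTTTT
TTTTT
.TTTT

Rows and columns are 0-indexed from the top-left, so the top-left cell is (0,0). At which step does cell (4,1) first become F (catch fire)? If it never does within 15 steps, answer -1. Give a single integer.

Step 1: cell (4,1)='T' (+3 fires, +1 burnt)
Step 2: cell (4,1)='T' (+3 fires, +3 burnt)
Step 3: cell (4,1)='T' (+4 fires, +3 burnt)
Step 4: cell (4,1)='T' (+3 fires, +4 burnt)
Step 5: cell (4,1)='T' (+4 fires, +3 burnt)
Step 6: cell (4,1)='F' (+3 fires, +4 burnt)
  -> target ignites at step 6
Step 7: cell (4,1)='.' (+1 fires, +3 burnt)
Step 8: cell (4,1)='.' (+0 fires, +1 burnt)
  fire out at step 8

6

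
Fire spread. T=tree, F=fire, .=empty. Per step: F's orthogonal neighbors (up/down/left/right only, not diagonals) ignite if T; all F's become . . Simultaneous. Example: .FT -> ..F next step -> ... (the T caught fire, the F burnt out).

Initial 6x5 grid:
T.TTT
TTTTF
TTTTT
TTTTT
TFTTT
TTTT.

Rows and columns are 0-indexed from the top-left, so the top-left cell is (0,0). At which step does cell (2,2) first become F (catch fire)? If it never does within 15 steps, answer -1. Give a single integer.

Step 1: cell (2,2)='T' (+7 fires, +2 burnt)
Step 2: cell (2,2)='T' (+10 fires, +7 burnt)
Step 3: cell (2,2)='F' (+7 fires, +10 burnt)
  -> target ignites at step 3
Step 4: cell (2,2)='.' (+1 fires, +7 burnt)
Step 5: cell (2,2)='.' (+1 fires, +1 burnt)
Step 6: cell (2,2)='.' (+0 fires, +1 burnt)
  fire out at step 6

3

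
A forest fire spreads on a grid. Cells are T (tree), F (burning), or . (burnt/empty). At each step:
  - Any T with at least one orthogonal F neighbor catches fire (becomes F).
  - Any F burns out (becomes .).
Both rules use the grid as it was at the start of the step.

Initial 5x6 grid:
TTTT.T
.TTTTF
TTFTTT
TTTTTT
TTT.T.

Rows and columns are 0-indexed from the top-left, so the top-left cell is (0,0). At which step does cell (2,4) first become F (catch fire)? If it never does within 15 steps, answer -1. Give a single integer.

Step 1: cell (2,4)='T' (+7 fires, +2 burnt)
Step 2: cell (2,4)='F' (+9 fires, +7 burnt)
  -> target ignites at step 2
Step 3: cell (2,4)='.' (+5 fires, +9 burnt)
Step 4: cell (2,4)='.' (+3 fires, +5 burnt)
Step 5: cell (2,4)='.' (+0 fires, +3 burnt)
  fire out at step 5

2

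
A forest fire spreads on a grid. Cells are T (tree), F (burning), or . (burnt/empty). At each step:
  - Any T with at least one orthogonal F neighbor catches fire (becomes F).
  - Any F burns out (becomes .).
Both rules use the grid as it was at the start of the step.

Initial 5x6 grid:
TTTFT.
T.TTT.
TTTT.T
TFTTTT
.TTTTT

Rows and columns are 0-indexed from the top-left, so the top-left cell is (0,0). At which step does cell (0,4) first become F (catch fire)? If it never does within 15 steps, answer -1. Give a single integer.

Step 1: cell (0,4)='F' (+7 fires, +2 burnt)
  -> target ignites at step 1
Step 2: cell (0,4)='.' (+8 fires, +7 burnt)
Step 3: cell (0,4)='.' (+4 fires, +8 burnt)
Step 4: cell (0,4)='.' (+2 fires, +4 burnt)
Step 5: cell (0,4)='.' (+2 fires, +2 burnt)
Step 6: cell (0,4)='.' (+0 fires, +2 burnt)
  fire out at step 6

1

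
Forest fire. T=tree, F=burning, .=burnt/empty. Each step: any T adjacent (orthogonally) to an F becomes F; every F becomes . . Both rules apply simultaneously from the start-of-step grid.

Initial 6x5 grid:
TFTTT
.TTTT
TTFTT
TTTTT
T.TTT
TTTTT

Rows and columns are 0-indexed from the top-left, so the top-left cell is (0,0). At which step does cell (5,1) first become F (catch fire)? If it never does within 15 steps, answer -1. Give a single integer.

Step 1: cell (5,1)='T' (+7 fires, +2 burnt)
Step 2: cell (5,1)='T' (+7 fires, +7 burnt)
Step 3: cell (5,1)='T' (+6 fires, +7 burnt)
Step 4: cell (5,1)='F' (+4 fires, +6 burnt)
  -> target ignites at step 4
Step 5: cell (5,1)='.' (+2 fires, +4 burnt)
Step 6: cell (5,1)='.' (+0 fires, +2 burnt)
  fire out at step 6

4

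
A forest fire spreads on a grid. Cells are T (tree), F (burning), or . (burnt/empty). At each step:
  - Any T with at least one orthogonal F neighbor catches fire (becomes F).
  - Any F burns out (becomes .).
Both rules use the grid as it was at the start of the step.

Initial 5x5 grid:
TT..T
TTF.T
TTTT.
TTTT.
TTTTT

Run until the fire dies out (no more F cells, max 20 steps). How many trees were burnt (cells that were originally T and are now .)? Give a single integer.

Answer: 17

Derivation:
Step 1: +2 fires, +1 burnt (F count now 2)
Step 2: +5 fires, +2 burnt (F count now 5)
Step 3: +5 fires, +5 burnt (F count now 5)
Step 4: +3 fires, +5 burnt (F count now 3)
Step 5: +2 fires, +3 burnt (F count now 2)
Step 6: +0 fires, +2 burnt (F count now 0)
Fire out after step 6
Initially T: 19, now '.': 23
Total burnt (originally-T cells now '.'): 17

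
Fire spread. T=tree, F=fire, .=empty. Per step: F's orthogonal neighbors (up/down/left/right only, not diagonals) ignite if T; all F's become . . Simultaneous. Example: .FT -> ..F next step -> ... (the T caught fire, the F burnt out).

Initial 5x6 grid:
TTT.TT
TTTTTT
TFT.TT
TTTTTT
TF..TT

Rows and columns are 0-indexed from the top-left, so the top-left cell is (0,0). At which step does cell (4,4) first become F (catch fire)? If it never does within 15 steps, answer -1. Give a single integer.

Step 1: cell (4,4)='T' (+5 fires, +2 burnt)
Step 2: cell (4,4)='T' (+5 fires, +5 burnt)
Step 3: cell (4,4)='T' (+4 fires, +5 burnt)
Step 4: cell (4,4)='T' (+2 fires, +4 burnt)
Step 5: cell (4,4)='F' (+5 fires, +2 burnt)
  -> target ignites at step 5
Step 6: cell (4,4)='.' (+3 fires, +5 burnt)
Step 7: cell (4,4)='.' (+0 fires, +3 burnt)
  fire out at step 7

5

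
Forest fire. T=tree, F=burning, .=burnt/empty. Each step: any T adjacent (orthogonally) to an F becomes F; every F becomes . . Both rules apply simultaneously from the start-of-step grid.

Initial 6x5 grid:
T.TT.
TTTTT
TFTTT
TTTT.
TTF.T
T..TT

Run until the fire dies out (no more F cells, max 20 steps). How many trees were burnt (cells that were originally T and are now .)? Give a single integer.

Answer: 19

Derivation:
Step 1: +6 fires, +2 burnt (F count now 6)
Step 2: +6 fires, +6 burnt (F count now 6)
Step 3: +5 fires, +6 burnt (F count now 5)
Step 4: +2 fires, +5 burnt (F count now 2)
Step 5: +0 fires, +2 burnt (F count now 0)
Fire out after step 5
Initially T: 22, now '.': 27
Total burnt (originally-T cells now '.'): 19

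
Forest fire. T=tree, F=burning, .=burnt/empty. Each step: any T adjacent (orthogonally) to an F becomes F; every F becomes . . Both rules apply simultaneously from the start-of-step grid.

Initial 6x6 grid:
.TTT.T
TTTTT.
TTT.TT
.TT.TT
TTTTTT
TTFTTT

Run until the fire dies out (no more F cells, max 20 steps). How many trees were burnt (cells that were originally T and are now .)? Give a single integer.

Answer: 28

Derivation:
Step 1: +3 fires, +1 burnt (F count now 3)
Step 2: +5 fires, +3 burnt (F count now 5)
Step 3: +5 fires, +5 burnt (F count now 5)
Step 4: +4 fires, +5 burnt (F count now 4)
Step 5: +6 fires, +4 burnt (F count now 6)
Step 6: +5 fires, +6 burnt (F count now 5)
Step 7: +0 fires, +5 burnt (F count now 0)
Fire out after step 7
Initially T: 29, now '.': 35
Total burnt (originally-T cells now '.'): 28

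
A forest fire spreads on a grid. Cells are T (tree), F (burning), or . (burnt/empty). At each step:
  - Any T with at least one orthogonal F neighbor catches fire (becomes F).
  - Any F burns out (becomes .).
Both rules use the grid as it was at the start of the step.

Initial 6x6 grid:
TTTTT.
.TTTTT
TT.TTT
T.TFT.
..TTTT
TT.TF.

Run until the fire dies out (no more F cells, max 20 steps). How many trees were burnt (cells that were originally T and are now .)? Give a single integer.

Answer: 23

Derivation:
Step 1: +6 fires, +2 burnt (F count now 6)
Step 2: +4 fires, +6 burnt (F count now 4)
Step 3: +4 fires, +4 burnt (F count now 4)
Step 4: +4 fires, +4 burnt (F count now 4)
Step 5: +2 fires, +4 burnt (F count now 2)
Step 6: +2 fires, +2 burnt (F count now 2)
Step 7: +1 fires, +2 burnt (F count now 1)
Step 8: +0 fires, +1 burnt (F count now 0)
Fire out after step 8
Initially T: 25, now '.': 34
Total burnt (originally-T cells now '.'): 23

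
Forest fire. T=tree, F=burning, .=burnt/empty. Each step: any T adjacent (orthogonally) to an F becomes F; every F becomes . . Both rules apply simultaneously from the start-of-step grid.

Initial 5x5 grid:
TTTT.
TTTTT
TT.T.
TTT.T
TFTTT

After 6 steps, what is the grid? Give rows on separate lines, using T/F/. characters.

Step 1: 3 trees catch fire, 1 burn out
  TTTT.
  TTTTT
  TT.T.
  TFT.T
  F.FTT
Step 2: 4 trees catch fire, 3 burn out
  TTTT.
  TTTTT
  TF.T.
  F.F.T
  ...FT
Step 3: 3 trees catch fire, 4 burn out
  TTTT.
  TFTTT
  F..T.
  ....T
  ....F
Step 4: 4 trees catch fire, 3 burn out
  TFTT.
  F.FTT
  ...T.
  ....F
  .....
Step 5: 3 trees catch fire, 4 burn out
  F.FT.
  ...FT
  ...T.
  .....
  .....
Step 6: 3 trees catch fire, 3 burn out
  ...F.
  ....F
  ...F.
  .....
  .....

...F.
....F
...F.
.....
.....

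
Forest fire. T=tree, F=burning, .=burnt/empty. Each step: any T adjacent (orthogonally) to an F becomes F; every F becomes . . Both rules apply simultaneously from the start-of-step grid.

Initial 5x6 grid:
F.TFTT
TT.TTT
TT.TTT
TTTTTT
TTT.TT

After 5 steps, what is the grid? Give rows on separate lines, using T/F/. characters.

Step 1: 4 trees catch fire, 2 burn out
  ..F.FT
  FT.FTT
  TT.TTT
  TTTTTT
  TTT.TT
Step 2: 5 trees catch fire, 4 burn out
  .....F
  .F..FT
  FT.FTT
  TTTTTT
  TTT.TT
Step 3: 5 trees catch fire, 5 burn out
  ......
  .....F
  .F..FT
  FTTFTT
  TTT.TT
Step 4: 5 trees catch fire, 5 burn out
  ......
  ......
  .....F
  .FF.FT
  FTT.TT
Step 5: 4 trees catch fire, 5 burn out
  ......
  ......
  ......
  .....F
  .FF.FT

......
......
......
.....F
.FF.FT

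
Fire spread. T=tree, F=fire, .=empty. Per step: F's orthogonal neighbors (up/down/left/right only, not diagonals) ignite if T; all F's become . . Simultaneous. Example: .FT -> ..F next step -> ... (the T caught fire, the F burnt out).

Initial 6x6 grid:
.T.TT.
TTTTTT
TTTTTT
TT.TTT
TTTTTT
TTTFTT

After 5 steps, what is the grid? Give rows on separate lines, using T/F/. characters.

Step 1: 3 trees catch fire, 1 burn out
  .T.TT.
  TTTTTT
  TTTTTT
  TT.TTT
  TTTFTT
  TTF.FT
Step 2: 5 trees catch fire, 3 burn out
  .T.TT.
  TTTTTT
  TTTTTT
  TT.FTT
  TTF.FT
  TF...F
Step 3: 5 trees catch fire, 5 burn out
  .T.TT.
  TTTTTT
  TTTFTT
  TT..FT
  TF...F
  F.....
Step 4: 6 trees catch fire, 5 burn out
  .T.TT.
  TTTFTT
  TTF.FT
  TF...F
  F.....
  ......
Step 5: 6 trees catch fire, 6 burn out
  .T.FT.
  TTF.FT
  TF...F
  F.....
  ......
  ......

.T.FT.
TTF.FT
TF...F
F.....
......
......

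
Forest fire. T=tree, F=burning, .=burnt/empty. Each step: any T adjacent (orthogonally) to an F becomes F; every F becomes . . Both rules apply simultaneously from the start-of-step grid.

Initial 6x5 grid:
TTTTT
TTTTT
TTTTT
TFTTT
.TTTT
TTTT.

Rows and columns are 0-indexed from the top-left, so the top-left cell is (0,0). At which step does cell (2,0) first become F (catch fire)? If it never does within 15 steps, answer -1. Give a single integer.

Step 1: cell (2,0)='T' (+4 fires, +1 burnt)
Step 2: cell (2,0)='F' (+6 fires, +4 burnt)
  -> target ignites at step 2
Step 3: cell (2,0)='.' (+8 fires, +6 burnt)
Step 4: cell (2,0)='.' (+6 fires, +8 burnt)
Step 5: cell (2,0)='.' (+2 fires, +6 burnt)
Step 6: cell (2,0)='.' (+1 fires, +2 burnt)
Step 7: cell (2,0)='.' (+0 fires, +1 burnt)
  fire out at step 7

2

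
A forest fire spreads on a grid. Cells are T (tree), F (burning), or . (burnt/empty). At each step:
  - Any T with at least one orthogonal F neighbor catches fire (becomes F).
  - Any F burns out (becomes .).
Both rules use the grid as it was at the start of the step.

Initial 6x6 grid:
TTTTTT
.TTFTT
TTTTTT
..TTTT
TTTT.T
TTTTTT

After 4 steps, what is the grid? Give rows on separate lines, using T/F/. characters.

Step 1: 4 trees catch fire, 1 burn out
  TTTFTT
  .TF.FT
  TTTFTT
  ..TTTT
  TTTT.T
  TTTTTT
Step 2: 7 trees catch fire, 4 burn out
  TTF.FT
  .F...F
  TTF.FT
  ..TFTT
  TTTT.T
  TTTTTT
Step 3: 7 trees catch fire, 7 burn out
  TF...F
  ......
  TF...F
  ..F.FT
  TTTF.T
  TTTTTT
Step 4: 5 trees catch fire, 7 burn out
  F.....
  ......
  F.....
  .....F
  TTF..T
  TTTFTT

F.....
......
F.....
.....F
TTF..T
TTTFTT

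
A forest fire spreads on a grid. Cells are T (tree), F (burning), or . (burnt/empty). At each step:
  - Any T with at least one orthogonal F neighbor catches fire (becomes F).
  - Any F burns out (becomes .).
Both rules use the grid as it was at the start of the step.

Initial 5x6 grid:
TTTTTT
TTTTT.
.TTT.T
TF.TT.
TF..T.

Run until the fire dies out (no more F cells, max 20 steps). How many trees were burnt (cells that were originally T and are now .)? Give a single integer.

Step 1: +3 fires, +2 burnt (F count now 3)
Step 2: +2 fires, +3 burnt (F count now 2)
Step 3: +4 fires, +2 burnt (F count now 4)
Step 4: +4 fires, +4 burnt (F count now 4)
Step 5: +3 fires, +4 burnt (F count now 3)
Step 6: +2 fires, +3 burnt (F count now 2)
Step 7: +1 fires, +2 burnt (F count now 1)
Step 8: +0 fires, +1 burnt (F count now 0)
Fire out after step 8
Initially T: 20, now '.': 29
Total burnt (originally-T cells now '.'): 19

Answer: 19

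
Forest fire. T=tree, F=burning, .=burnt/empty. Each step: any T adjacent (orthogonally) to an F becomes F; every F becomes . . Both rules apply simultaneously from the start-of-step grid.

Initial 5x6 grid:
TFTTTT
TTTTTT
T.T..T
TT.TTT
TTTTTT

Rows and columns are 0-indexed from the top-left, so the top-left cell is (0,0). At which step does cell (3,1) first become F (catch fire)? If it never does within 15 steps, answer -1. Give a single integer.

Step 1: cell (3,1)='T' (+3 fires, +1 burnt)
Step 2: cell (3,1)='T' (+3 fires, +3 burnt)
Step 3: cell (3,1)='T' (+4 fires, +3 burnt)
Step 4: cell (3,1)='T' (+3 fires, +4 burnt)
Step 5: cell (3,1)='F' (+3 fires, +3 burnt)
  -> target ignites at step 5
Step 6: cell (3,1)='.' (+2 fires, +3 burnt)
Step 7: cell (3,1)='.' (+2 fires, +2 burnt)
Step 8: cell (3,1)='.' (+3 fires, +2 burnt)
Step 9: cell (3,1)='.' (+2 fires, +3 burnt)
Step 10: cell (3,1)='.' (+0 fires, +2 burnt)
  fire out at step 10

5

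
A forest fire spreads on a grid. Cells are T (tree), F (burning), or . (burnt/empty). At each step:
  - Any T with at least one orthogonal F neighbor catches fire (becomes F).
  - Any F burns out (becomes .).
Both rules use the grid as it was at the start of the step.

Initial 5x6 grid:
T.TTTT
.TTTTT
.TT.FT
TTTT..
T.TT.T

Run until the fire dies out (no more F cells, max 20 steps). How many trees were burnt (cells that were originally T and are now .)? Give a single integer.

Answer: 19

Derivation:
Step 1: +2 fires, +1 burnt (F count now 2)
Step 2: +3 fires, +2 burnt (F count now 3)
Step 3: +3 fires, +3 burnt (F count now 3)
Step 4: +3 fires, +3 burnt (F count now 3)
Step 5: +2 fires, +3 burnt (F count now 2)
Step 6: +3 fires, +2 burnt (F count now 3)
Step 7: +2 fires, +3 burnt (F count now 2)
Step 8: +1 fires, +2 burnt (F count now 1)
Step 9: +0 fires, +1 burnt (F count now 0)
Fire out after step 9
Initially T: 21, now '.': 28
Total burnt (originally-T cells now '.'): 19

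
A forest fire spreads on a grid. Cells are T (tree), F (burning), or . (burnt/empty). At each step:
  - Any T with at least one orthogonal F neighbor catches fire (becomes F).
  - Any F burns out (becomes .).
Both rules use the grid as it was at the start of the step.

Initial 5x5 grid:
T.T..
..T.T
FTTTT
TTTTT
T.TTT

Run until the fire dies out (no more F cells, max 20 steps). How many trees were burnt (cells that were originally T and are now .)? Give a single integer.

Step 1: +2 fires, +1 burnt (F count now 2)
Step 2: +3 fires, +2 burnt (F count now 3)
Step 3: +3 fires, +3 burnt (F count now 3)
Step 4: +4 fires, +3 burnt (F count now 4)
Step 5: +3 fires, +4 burnt (F count now 3)
Step 6: +1 fires, +3 burnt (F count now 1)
Step 7: +0 fires, +1 burnt (F count now 0)
Fire out after step 7
Initially T: 17, now '.': 24
Total burnt (originally-T cells now '.'): 16

Answer: 16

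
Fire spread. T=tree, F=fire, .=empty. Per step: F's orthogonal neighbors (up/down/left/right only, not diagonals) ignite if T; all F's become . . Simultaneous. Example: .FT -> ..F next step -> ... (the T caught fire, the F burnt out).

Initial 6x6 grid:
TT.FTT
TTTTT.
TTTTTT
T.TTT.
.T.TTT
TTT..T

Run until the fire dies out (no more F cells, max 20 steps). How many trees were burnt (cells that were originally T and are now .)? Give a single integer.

Answer: 23

Derivation:
Step 1: +2 fires, +1 burnt (F count now 2)
Step 2: +4 fires, +2 burnt (F count now 4)
Step 3: +4 fires, +4 burnt (F count now 4)
Step 4: +7 fires, +4 burnt (F count now 7)
Step 5: +3 fires, +7 burnt (F count now 3)
Step 6: +2 fires, +3 burnt (F count now 2)
Step 7: +1 fires, +2 burnt (F count now 1)
Step 8: +0 fires, +1 burnt (F count now 0)
Fire out after step 8
Initially T: 27, now '.': 32
Total burnt (originally-T cells now '.'): 23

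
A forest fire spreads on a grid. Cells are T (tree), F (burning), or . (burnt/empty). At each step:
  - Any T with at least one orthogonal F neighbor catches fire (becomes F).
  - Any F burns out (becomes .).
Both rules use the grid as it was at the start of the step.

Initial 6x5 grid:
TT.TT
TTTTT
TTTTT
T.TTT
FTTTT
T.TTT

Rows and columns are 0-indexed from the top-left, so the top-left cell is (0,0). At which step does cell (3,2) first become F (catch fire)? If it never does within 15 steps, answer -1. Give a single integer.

Step 1: cell (3,2)='T' (+3 fires, +1 burnt)
Step 2: cell (3,2)='T' (+2 fires, +3 burnt)
Step 3: cell (3,2)='F' (+5 fires, +2 burnt)
  -> target ignites at step 3
Step 4: cell (3,2)='.' (+6 fires, +5 burnt)
Step 5: cell (3,2)='.' (+5 fires, +6 burnt)
Step 6: cell (3,2)='.' (+2 fires, +5 burnt)
Step 7: cell (3,2)='.' (+2 fires, +2 burnt)
Step 8: cell (3,2)='.' (+1 fires, +2 burnt)
Step 9: cell (3,2)='.' (+0 fires, +1 burnt)
  fire out at step 9

3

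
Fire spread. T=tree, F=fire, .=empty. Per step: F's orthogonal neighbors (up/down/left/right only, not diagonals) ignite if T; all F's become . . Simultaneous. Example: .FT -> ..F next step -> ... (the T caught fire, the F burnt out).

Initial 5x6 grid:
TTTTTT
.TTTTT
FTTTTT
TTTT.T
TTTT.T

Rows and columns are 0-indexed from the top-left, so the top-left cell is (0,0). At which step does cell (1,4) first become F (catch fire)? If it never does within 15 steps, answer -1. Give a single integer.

Step 1: cell (1,4)='T' (+2 fires, +1 burnt)
Step 2: cell (1,4)='T' (+4 fires, +2 burnt)
Step 3: cell (1,4)='T' (+5 fires, +4 burnt)
Step 4: cell (1,4)='T' (+6 fires, +5 burnt)
Step 5: cell (1,4)='F' (+4 fires, +6 burnt)
  -> target ignites at step 5
Step 6: cell (1,4)='.' (+3 fires, +4 burnt)
Step 7: cell (1,4)='.' (+2 fires, +3 burnt)
Step 8: cell (1,4)='.' (+0 fires, +2 burnt)
  fire out at step 8

5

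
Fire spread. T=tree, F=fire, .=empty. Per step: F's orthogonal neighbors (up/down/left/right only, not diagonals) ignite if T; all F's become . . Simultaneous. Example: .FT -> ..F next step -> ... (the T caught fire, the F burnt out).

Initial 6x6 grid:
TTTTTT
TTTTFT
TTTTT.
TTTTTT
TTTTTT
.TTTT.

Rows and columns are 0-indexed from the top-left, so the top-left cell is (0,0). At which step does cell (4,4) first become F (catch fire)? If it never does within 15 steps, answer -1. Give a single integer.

Step 1: cell (4,4)='T' (+4 fires, +1 burnt)
Step 2: cell (4,4)='T' (+5 fires, +4 burnt)
Step 3: cell (4,4)='F' (+6 fires, +5 burnt)
  -> target ignites at step 3
Step 4: cell (4,4)='.' (+7 fires, +6 burnt)
Step 5: cell (4,4)='.' (+5 fires, +7 burnt)
Step 6: cell (4,4)='.' (+3 fires, +5 burnt)
Step 7: cell (4,4)='.' (+2 fires, +3 burnt)
Step 8: cell (4,4)='.' (+0 fires, +2 burnt)
  fire out at step 8

3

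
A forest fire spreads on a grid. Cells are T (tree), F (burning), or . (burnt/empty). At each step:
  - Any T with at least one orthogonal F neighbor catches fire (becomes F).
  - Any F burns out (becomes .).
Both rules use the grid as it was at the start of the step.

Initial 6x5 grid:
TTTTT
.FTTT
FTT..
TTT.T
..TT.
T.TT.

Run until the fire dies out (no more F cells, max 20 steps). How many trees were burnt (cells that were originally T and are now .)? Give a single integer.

Answer: 17

Derivation:
Step 1: +4 fires, +2 burnt (F count now 4)
Step 2: +5 fires, +4 burnt (F count now 5)
Step 3: +3 fires, +5 burnt (F count now 3)
Step 4: +2 fires, +3 burnt (F count now 2)
Step 5: +2 fires, +2 burnt (F count now 2)
Step 6: +1 fires, +2 burnt (F count now 1)
Step 7: +0 fires, +1 burnt (F count now 0)
Fire out after step 7
Initially T: 19, now '.': 28
Total burnt (originally-T cells now '.'): 17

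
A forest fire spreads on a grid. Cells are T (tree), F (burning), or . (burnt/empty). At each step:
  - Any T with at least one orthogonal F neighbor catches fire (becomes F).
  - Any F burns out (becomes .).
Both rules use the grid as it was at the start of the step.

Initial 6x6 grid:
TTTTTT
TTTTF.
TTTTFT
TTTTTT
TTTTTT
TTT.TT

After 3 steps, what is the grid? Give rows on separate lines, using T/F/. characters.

Step 1: 5 trees catch fire, 2 burn out
  TTTTFT
  TTTF..
  TTTF.F
  TTTTFT
  TTTTTT
  TTT.TT
Step 2: 7 trees catch fire, 5 burn out
  TTTF.F
  TTF...
  TTF...
  TTTF.F
  TTTTFT
  TTT.TT
Step 3: 7 trees catch fire, 7 burn out
  TTF...
  TF....
  TF....
  TTF...
  TTTF.F
  TTT.FT

TTF...
TF....
TF....
TTF...
TTTF.F
TTT.FT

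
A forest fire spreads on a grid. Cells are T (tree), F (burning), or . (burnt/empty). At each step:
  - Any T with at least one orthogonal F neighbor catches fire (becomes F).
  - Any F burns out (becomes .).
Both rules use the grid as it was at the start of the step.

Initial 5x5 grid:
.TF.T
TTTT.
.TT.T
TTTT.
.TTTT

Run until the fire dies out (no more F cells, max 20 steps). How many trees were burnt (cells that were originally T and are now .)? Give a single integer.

Answer: 15

Derivation:
Step 1: +2 fires, +1 burnt (F count now 2)
Step 2: +3 fires, +2 burnt (F count now 3)
Step 3: +3 fires, +3 burnt (F count now 3)
Step 4: +3 fires, +3 burnt (F count now 3)
Step 5: +3 fires, +3 burnt (F count now 3)
Step 6: +1 fires, +3 burnt (F count now 1)
Step 7: +0 fires, +1 burnt (F count now 0)
Fire out after step 7
Initially T: 17, now '.': 23
Total burnt (originally-T cells now '.'): 15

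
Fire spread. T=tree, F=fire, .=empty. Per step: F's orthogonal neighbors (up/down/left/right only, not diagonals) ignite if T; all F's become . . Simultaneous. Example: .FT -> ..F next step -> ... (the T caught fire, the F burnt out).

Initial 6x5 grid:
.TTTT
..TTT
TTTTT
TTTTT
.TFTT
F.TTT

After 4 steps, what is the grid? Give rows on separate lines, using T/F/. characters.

Step 1: 4 trees catch fire, 2 burn out
  .TTTT
  ..TTT
  TTTTT
  TTFTT
  .F.FT
  ..FTT
Step 2: 5 trees catch fire, 4 burn out
  .TTTT
  ..TTT
  TTFTT
  TF.FT
  ....F
  ...FT
Step 3: 6 trees catch fire, 5 burn out
  .TTTT
  ..FTT
  TF.FT
  F...F
  .....
  ....F
Step 4: 4 trees catch fire, 6 burn out
  .TFTT
  ...FT
  F...F
  .....
  .....
  .....

.TFTT
...FT
F...F
.....
.....
.....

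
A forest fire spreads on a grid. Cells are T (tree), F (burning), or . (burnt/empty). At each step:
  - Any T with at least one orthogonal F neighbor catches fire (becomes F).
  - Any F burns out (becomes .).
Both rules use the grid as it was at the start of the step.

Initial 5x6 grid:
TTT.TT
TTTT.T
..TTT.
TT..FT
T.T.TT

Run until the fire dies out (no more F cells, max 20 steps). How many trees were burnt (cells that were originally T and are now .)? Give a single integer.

Step 1: +3 fires, +1 burnt (F count now 3)
Step 2: +2 fires, +3 burnt (F count now 2)
Step 3: +2 fires, +2 burnt (F count now 2)
Step 4: +1 fires, +2 burnt (F count now 1)
Step 5: +2 fires, +1 burnt (F count now 2)
Step 6: +2 fires, +2 burnt (F count now 2)
Step 7: +1 fires, +2 burnt (F count now 1)
Step 8: +0 fires, +1 burnt (F count now 0)
Fire out after step 8
Initially T: 20, now '.': 23
Total burnt (originally-T cells now '.'): 13

Answer: 13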